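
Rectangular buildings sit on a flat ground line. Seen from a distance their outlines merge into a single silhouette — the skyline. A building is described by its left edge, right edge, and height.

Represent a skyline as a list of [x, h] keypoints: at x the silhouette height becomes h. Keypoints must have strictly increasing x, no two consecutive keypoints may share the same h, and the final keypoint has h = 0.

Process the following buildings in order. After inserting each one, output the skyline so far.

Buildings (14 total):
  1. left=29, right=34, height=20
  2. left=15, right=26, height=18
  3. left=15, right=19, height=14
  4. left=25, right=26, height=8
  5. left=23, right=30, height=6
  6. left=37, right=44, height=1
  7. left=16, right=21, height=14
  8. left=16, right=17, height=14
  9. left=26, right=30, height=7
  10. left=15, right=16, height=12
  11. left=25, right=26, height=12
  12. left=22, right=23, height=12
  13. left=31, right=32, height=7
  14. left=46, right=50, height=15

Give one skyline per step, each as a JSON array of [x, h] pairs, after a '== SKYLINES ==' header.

== SKYLINES ==
[[29,20],[34,0]]
[[15,18],[26,0],[29,20],[34,0]]
[[15,18],[26,0],[29,20],[34,0]]
[[15,18],[26,0],[29,20],[34,0]]
[[15,18],[26,6],[29,20],[34,0]]
[[15,18],[26,6],[29,20],[34,0],[37,1],[44,0]]
[[15,18],[26,6],[29,20],[34,0],[37,1],[44,0]]
[[15,18],[26,6],[29,20],[34,0],[37,1],[44,0]]
[[15,18],[26,7],[29,20],[34,0],[37,1],[44,0]]
[[15,18],[26,7],[29,20],[34,0],[37,1],[44,0]]
[[15,18],[26,7],[29,20],[34,0],[37,1],[44,0]]
[[15,18],[26,7],[29,20],[34,0],[37,1],[44,0]]
[[15,18],[26,7],[29,20],[34,0],[37,1],[44,0]]
[[15,18],[26,7],[29,20],[34,0],[37,1],[44,0],[46,15],[50,0]]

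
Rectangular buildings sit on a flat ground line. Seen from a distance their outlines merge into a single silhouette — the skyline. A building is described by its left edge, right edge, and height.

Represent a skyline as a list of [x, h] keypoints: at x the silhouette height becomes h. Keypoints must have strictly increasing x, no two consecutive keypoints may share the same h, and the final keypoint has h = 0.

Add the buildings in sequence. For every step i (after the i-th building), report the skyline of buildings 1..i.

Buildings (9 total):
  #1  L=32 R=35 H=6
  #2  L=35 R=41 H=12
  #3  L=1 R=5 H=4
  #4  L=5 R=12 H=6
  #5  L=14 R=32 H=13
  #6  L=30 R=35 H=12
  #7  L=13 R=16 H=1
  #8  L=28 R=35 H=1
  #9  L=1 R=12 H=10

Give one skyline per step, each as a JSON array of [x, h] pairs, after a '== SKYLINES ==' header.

== SKYLINES ==
[[32,6],[35,0]]
[[32,6],[35,12],[41,0]]
[[1,4],[5,0],[32,6],[35,12],[41,0]]
[[1,4],[5,6],[12,0],[32,6],[35,12],[41,0]]
[[1,4],[5,6],[12,0],[14,13],[32,6],[35,12],[41,0]]
[[1,4],[5,6],[12,0],[14,13],[32,12],[41,0]]
[[1,4],[5,6],[12,0],[13,1],[14,13],[32,12],[41,0]]
[[1,4],[5,6],[12,0],[13,1],[14,13],[32,12],[41,0]]
[[1,10],[12,0],[13,1],[14,13],[32,12],[41,0]]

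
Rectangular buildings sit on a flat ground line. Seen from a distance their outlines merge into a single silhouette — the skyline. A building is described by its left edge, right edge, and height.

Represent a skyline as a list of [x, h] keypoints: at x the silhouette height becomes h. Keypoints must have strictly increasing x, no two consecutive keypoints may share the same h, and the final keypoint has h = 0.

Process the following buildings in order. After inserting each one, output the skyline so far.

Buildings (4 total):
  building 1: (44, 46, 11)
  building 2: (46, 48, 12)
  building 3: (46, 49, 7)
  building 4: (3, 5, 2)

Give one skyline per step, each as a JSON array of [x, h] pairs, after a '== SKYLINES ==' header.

== SKYLINES ==
[[44,11],[46,0]]
[[44,11],[46,12],[48,0]]
[[44,11],[46,12],[48,7],[49,0]]
[[3,2],[5,0],[44,11],[46,12],[48,7],[49,0]]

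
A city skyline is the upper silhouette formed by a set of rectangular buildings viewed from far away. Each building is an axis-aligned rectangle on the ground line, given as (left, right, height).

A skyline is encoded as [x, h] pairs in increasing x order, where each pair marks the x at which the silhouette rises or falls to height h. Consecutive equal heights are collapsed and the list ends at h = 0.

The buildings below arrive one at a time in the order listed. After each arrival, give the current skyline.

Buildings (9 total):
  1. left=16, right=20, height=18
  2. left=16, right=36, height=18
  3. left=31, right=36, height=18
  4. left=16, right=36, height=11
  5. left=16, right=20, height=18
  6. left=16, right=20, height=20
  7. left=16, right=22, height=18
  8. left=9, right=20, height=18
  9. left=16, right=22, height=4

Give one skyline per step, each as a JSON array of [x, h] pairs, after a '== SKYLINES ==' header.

== SKYLINES ==
[[16,18],[20,0]]
[[16,18],[36,0]]
[[16,18],[36,0]]
[[16,18],[36,0]]
[[16,18],[36,0]]
[[16,20],[20,18],[36,0]]
[[16,20],[20,18],[36,0]]
[[9,18],[16,20],[20,18],[36,0]]
[[9,18],[16,20],[20,18],[36,0]]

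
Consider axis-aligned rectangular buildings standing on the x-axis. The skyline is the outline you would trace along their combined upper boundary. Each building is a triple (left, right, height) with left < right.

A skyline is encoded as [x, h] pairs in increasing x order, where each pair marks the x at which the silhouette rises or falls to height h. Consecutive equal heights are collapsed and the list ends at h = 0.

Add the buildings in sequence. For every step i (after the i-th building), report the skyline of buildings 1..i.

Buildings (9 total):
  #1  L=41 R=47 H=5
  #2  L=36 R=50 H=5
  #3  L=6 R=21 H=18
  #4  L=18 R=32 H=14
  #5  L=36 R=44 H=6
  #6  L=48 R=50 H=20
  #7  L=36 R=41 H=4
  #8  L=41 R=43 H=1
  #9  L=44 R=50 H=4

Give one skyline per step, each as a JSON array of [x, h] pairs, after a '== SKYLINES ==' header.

== SKYLINES ==
[[41,5],[47,0]]
[[36,5],[50,0]]
[[6,18],[21,0],[36,5],[50,0]]
[[6,18],[21,14],[32,0],[36,5],[50,0]]
[[6,18],[21,14],[32,0],[36,6],[44,5],[50,0]]
[[6,18],[21,14],[32,0],[36,6],[44,5],[48,20],[50,0]]
[[6,18],[21,14],[32,0],[36,6],[44,5],[48,20],[50,0]]
[[6,18],[21,14],[32,0],[36,6],[44,5],[48,20],[50,0]]
[[6,18],[21,14],[32,0],[36,6],[44,5],[48,20],[50,0]]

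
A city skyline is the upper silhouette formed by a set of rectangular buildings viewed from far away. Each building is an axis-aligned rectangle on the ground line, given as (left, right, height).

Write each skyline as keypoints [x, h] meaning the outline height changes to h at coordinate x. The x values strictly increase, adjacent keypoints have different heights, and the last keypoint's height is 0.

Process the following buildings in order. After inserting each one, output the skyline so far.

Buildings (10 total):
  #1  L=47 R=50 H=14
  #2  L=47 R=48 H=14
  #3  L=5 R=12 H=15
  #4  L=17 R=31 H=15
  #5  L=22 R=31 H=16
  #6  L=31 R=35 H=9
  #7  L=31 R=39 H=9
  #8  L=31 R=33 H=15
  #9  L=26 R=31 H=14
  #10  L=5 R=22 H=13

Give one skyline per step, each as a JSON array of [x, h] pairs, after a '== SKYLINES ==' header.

== SKYLINES ==
[[47,14],[50,0]]
[[47,14],[50,0]]
[[5,15],[12,0],[47,14],[50,0]]
[[5,15],[12,0],[17,15],[31,0],[47,14],[50,0]]
[[5,15],[12,0],[17,15],[22,16],[31,0],[47,14],[50,0]]
[[5,15],[12,0],[17,15],[22,16],[31,9],[35,0],[47,14],[50,0]]
[[5,15],[12,0],[17,15],[22,16],[31,9],[39,0],[47,14],[50,0]]
[[5,15],[12,0],[17,15],[22,16],[31,15],[33,9],[39,0],[47,14],[50,0]]
[[5,15],[12,0],[17,15],[22,16],[31,15],[33,9],[39,0],[47,14],[50,0]]
[[5,15],[12,13],[17,15],[22,16],[31,15],[33,9],[39,0],[47,14],[50,0]]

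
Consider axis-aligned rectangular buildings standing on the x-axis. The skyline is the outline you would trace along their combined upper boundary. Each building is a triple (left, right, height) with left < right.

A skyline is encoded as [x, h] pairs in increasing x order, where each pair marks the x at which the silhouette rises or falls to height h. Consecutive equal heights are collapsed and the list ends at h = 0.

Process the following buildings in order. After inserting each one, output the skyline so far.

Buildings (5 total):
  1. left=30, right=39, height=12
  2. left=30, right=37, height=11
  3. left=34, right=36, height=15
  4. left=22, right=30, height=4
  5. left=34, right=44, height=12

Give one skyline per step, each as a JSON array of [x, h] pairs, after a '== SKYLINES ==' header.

== SKYLINES ==
[[30,12],[39,0]]
[[30,12],[39,0]]
[[30,12],[34,15],[36,12],[39,0]]
[[22,4],[30,12],[34,15],[36,12],[39,0]]
[[22,4],[30,12],[34,15],[36,12],[44,0]]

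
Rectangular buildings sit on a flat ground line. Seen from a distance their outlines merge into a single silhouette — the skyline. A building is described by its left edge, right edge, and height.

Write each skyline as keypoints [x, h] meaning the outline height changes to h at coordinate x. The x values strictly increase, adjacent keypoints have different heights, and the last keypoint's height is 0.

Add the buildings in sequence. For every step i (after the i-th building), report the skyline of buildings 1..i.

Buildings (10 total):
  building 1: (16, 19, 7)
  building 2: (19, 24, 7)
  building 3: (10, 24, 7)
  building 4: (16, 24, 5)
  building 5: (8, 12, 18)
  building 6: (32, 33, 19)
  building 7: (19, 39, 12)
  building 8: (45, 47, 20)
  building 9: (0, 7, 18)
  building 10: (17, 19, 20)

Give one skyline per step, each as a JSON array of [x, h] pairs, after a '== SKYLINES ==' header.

== SKYLINES ==
[[16,7],[19,0]]
[[16,7],[24,0]]
[[10,7],[24,0]]
[[10,7],[24,0]]
[[8,18],[12,7],[24,0]]
[[8,18],[12,7],[24,0],[32,19],[33,0]]
[[8,18],[12,7],[19,12],[32,19],[33,12],[39,0]]
[[8,18],[12,7],[19,12],[32,19],[33,12],[39,0],[45,20],[47,0]]
[[0,18],[7,0],[8,18],[12,7],[19,12],[32,19],[33,12],[39,0],[45,20],[47,0]]
[[0,18],[7,0],[8,18],[12,7],[17,20],[19,12],[32,19],[33,12],[39,0],[45,20],[47,0]]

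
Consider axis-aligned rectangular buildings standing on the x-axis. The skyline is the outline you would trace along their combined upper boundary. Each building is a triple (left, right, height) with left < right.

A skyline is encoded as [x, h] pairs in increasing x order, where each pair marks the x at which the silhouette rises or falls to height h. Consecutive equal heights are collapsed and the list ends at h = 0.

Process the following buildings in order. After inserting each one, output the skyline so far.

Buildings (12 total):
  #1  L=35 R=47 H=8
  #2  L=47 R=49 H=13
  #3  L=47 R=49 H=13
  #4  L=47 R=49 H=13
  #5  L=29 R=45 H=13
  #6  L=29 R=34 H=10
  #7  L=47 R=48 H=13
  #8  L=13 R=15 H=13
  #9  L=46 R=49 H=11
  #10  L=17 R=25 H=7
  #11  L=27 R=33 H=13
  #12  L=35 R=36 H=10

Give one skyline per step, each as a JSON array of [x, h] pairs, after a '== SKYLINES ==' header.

== SKYLINES ==
[[35,8],[47,0]]
[[35,8],[47,13],[49,0]]
[[35,8],[47,13],[49,0]]
[[35,8],[47,13],[49,0]]
[[29,13],[45,8],[47,13],[49,0]]
[[29,13],[45,8],[47,13],[49,0]]
[[29,13],[45,8],[47,13],[49,0]]
[[13,13],[15,0],[29,13],[45,8],[47,13],[49,0]]
[[13,13],[15,0],[29,13],[45,8],[46,11],[47,13],[49,0]]
[[13,13],[15,0],[17,7],[25,0],[29,13],[45,8],[46,11],[47,13],[49,0]]
[[13,13],[15,0],[17,7],[25,0],[27,13],[45,8],[46,11],[47,13],[49,0]]
[[13,13],[15,0],[17,7],[25,0],[27,13],[45,8],[46,11],[47,13],[49,0]]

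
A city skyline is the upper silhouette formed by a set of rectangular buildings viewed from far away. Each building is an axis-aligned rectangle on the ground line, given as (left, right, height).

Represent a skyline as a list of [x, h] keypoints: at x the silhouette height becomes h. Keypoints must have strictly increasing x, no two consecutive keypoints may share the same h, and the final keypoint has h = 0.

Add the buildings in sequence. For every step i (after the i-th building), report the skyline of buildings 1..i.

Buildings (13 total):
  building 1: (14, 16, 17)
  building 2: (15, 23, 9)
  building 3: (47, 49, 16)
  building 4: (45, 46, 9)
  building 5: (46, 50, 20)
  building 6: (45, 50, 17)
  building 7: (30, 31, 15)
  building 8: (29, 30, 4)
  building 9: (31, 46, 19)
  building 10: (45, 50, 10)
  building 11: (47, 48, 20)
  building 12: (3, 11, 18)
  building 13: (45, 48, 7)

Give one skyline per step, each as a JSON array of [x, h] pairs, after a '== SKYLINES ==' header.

== SKYLINES ==
[[14,17],[16,0]]
[[14,17],[16,9],[23,0]]
[[14,17],[16,9],[23,0],[47,16],[49,0]]
[[14,17],[16,9],[23,0],[45,9],[46,0],[47,16],[49,0]]
[[14,17],[16,9],[23,0],[45,9],[46,20],[50,0]]
[[14,17],[16,9],[23,0],[45,17],[46,20],[50,0]]
[[14,17],[16,9],[23,0],[30,15],[31,0],[45,17],[46,20],[50,0]]
[[14,17],[16,9],[23,0],[29,4],[30,15],[31,0],[45,17],[46,20],[50,0]]
[[14,17],[16,9],[23,0],[29,4],[30,15],[31,19],[46,20],[50,0]]
[[14,17],[16,9],[23,0],[29,4],[30,15],[31,19],[46,20],[50,0]]
[[14,17],[16,9],[23,0],[29,4],[30,15],[31,19],[46,20],[50,0]]
[[3,18],[11,0],[14,17],[16,9],[23,0],[29,4],[30,15],[31,19],[46,20],[50,0]]
[[3,18],[11,0],[14,17],[16,9],[23,0],[29,4],[30,15],[31,19],[46,20],[50,0]]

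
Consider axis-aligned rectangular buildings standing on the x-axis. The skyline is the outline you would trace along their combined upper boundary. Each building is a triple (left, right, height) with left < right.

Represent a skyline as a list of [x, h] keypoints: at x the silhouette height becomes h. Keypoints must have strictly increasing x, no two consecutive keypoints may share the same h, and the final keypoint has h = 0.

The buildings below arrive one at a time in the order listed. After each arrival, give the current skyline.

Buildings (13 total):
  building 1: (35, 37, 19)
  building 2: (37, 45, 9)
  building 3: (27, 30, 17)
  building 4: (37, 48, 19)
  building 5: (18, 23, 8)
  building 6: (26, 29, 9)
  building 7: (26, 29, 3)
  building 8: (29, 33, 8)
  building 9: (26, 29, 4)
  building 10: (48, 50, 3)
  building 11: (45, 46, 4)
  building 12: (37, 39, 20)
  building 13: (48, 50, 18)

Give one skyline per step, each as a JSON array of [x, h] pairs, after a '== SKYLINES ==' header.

== SKYLINES ==
[[35,19],[37,0]]
[[35,19],[37,9],[45,0]]
[[27,17],[30,0],[35,19],[37,9],[45,0]]
[[27,17],[30,0],[35,19],[48,0]]
[[18,8],[23,0],[27,17],[30,0],[35,19],[48,0]]
[[18,8],[23,0],[26,9],[27,17],[30,0],[35,19],[48,0]]
[[18,8],[23,0],[26,9],[27,17],[30,0],[35,19],[48,0]]
[[18,8],[23,0],[26,9],[27,17],[30,8],[33,0],[35,19],[48,0]]
[[18,8],[23,0],[26,9],[27,17],[30,8],[33,0],[35,19],[48,0]]
[[18,8],[23,0],[26,9],[27,17],[30,8],[33,0],[35,19],[48,3],[50,0]]
[[18,8],[23,0],[26,9],[27,17],[30,8],[33,0],[35,19],[48,3],[50,0]]
[[18,8],[23,0],[26,9],[27,17],[30,8],[33,0],[35,19],[37,20],[39,19],[48,3],[50,0]]
[[18,8],[23,0],[26,9],[27,17],[30,8],[33,0],[35,19],[37,20],[39,19],[48,18],[50,0]]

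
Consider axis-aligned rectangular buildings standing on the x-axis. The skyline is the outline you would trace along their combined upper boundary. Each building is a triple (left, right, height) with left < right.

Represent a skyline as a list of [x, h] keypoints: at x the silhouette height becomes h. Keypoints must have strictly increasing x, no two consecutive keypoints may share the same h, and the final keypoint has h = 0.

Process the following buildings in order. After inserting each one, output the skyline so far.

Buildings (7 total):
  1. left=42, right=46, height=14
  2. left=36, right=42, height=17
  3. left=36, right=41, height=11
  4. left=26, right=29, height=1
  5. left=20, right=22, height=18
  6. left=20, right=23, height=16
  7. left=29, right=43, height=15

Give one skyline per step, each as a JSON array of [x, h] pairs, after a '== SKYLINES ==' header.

== SKYLINES ==
[[42,14],[46,0]]
[[36,17],[42,14],[46,0]]
[[36,17],[42,14],[46,0]]
[[26,1],[29,0],[36,17],[42,14],[46,0]]
[[20,18],[22,0],[26,1],[29,0],[36,17],[42,14],[46,0]]
[[20,18],[22,16],[23,0],[26,1],[29,0],[36,17],[42,14],[46,0]]
[[20,18],[22,16],[23,0],[26,1],[29,15],[36,17],[42,15],[43,14],[46,0]]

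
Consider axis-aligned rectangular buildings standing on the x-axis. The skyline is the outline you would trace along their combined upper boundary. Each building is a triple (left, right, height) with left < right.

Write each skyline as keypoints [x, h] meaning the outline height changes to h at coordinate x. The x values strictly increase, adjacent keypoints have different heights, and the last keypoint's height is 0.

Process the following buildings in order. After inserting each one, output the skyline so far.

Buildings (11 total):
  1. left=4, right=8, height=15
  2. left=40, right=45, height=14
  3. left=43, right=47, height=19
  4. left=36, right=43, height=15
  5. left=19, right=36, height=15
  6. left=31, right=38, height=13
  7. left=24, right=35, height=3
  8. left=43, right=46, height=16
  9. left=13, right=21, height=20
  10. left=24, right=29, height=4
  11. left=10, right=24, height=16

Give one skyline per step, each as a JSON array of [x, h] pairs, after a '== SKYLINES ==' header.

== SKYLINES ==
[[4,15],[8,0]]
[[4,15],[8,0],[40,14],[45,0]]
[[4,15],[8,0],[40,14],[43,19],[47,0]]
[[4,15],[8,0],[36,15],[43,19],[47,0]]
[[4,15],[8,0],[19,15],[43,19],[47,0]]
[[4,15],[8,0],[19,15],[43,19],[47,0]]
[[4,15],[8,0],[19,15],[43,19],[47,0]]
[[4,15],[8,0],[19,15],[43,19],[47,0]]
[[4,15],[8,0],[13,20],[21,15],[43,19],[47,0]]
[[4,15],[8,0],[13,20],[21,15],[43,19],[47,0]]
[[4,15],[8,0],[10,16],[13,20],[21,16],[24,15],[43,19],[47,0]]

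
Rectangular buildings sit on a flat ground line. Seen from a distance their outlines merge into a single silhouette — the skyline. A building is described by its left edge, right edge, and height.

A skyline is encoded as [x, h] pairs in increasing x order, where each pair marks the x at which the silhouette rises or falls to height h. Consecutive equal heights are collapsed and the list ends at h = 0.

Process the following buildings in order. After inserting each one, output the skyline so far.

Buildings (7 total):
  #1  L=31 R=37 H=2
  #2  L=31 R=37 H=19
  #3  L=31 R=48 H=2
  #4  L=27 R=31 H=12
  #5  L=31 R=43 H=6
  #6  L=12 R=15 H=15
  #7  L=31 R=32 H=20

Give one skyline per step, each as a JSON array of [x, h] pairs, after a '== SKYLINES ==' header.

== SKYLINES ==
[[31,2],[37,0]]
[[31,19],[37,0]]
[[31,19],[37,2],[48,0]]
[[27,12],[31,19],[37,2],[48,0]]
[[27,12],[31,19],[37,6],[43,2],[48,0]]
[[12,15],[15,0],[27,12],[31,19],[37,6],[43,2],[48,0]]
[[12,15],[15,0],[27,12],[31,20],[32,19],[37,6],[43,2],[48,0]]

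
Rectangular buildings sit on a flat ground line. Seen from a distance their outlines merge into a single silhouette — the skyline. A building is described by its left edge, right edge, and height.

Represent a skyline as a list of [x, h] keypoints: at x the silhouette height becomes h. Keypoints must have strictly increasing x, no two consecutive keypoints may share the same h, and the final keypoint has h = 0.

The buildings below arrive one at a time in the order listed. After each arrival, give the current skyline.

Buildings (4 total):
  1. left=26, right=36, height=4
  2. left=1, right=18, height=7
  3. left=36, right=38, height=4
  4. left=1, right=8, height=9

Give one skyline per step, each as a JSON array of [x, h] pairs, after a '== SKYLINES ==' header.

== SKYLINES ==
[[26,4],[36,0]]
[[1,7],[18,0],[26,4],[36,0]]
[[1,7],[18,0],[26,4],[38,0]]
[[1,9],[8,7],[18,0],[26,4],[38,0]]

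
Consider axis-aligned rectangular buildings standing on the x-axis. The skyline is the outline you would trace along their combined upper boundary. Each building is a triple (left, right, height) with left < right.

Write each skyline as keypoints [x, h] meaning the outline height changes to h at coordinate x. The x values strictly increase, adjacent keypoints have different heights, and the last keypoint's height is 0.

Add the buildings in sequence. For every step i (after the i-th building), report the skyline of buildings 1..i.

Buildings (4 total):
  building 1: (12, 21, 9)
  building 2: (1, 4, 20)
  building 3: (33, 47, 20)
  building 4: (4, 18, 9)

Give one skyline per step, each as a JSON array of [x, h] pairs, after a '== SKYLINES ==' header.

== SKYLINES ==
[[12,9],[21,0]]
[[1,20],[4,0],[12,9],[21,0]]
[[1,20],[4,0],[12,9],[21,0],[33,20],[47,0]]
[[1,20],[4,9],[21,0],[33,20],[47,0]]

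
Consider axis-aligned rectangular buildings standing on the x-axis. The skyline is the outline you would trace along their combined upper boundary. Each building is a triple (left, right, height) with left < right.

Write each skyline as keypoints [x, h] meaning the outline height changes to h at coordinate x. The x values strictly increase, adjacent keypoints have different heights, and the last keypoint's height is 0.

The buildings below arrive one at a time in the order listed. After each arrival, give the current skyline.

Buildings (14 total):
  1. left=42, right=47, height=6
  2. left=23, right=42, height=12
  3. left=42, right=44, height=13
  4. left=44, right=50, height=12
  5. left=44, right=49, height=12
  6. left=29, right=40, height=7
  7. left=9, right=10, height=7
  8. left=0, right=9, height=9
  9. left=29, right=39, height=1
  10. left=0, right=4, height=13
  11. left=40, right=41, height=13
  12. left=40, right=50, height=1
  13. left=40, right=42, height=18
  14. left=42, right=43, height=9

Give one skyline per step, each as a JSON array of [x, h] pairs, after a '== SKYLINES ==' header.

== SKYLINES ==
[[42,6],[47,0]]
[[23,12],[42,6],[47,0]]
[[23,12],[42,13],[44,6],[47,0]]
[[23,12],[42,13],[44,12],[50,0]]
[[23,12],[42,13],[44,12],[50,0]]
[[23,12],[42,13],[44,12],[50,0]]
[[9,7],[10,0],[23,12],[42,13],[44,12],[50,0]]
[[0,9],[9,7],[10,0],[23,12],[42,13],[44,12],[50,0]]
[[0,9],[9,7],[10,0],[23,12],[42,13],[44,12],[50,0]]
[[0,13],[4,9],[9,7],[10,0],[23,12],[42,13],[44,12],[50,0]]
[[0,13],[4,9],[9,7],[10,0],[23,12],[40,13],[41,12],[42,13],[44,12],[50,0]]
[[0,13],[4,9],[9,7],[10,0],[23,12],[40,13],[41,12],[42,13],[44,12],[50,0]]
[[0,13],[4,9],[9,7],[10,0],[23,12],[40,18],[42,13],[44,12],[50,0]]
[[0,13],[4,9],[9,7],[10,0],[23,12],[40,18],[42,13],[44,12],[50,0]]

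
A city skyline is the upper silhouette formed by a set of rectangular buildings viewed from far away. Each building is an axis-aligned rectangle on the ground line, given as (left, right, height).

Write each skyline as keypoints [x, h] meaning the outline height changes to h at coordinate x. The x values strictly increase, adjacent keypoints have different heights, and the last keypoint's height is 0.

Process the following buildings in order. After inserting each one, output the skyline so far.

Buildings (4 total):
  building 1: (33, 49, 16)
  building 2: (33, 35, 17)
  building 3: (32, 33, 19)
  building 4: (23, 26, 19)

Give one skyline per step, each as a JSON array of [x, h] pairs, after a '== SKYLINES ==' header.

== SKYLINES ==
[[33,16],[49,0]]
[[33,17],[35,16],[49,0]]
[[32,19],[33,17],[35,16],[49,0]]
[[23,19],[26,0],[32,19],[33,17],[35,16],[49,0]]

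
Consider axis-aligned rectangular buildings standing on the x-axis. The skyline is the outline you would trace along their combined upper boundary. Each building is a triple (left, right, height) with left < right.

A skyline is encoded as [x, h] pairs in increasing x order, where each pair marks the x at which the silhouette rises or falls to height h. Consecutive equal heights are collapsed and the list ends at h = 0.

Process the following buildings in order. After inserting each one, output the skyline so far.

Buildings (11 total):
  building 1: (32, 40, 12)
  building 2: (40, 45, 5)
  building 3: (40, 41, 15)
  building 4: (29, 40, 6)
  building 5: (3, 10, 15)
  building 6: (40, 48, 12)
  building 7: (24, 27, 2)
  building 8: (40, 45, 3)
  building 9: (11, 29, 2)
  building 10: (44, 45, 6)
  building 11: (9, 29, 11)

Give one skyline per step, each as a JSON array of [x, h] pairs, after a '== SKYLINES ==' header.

== SKYLINES ==
[[32,12],[40,0]]
[[32,12],[40,5],[45,0]]
[[32,12],[40,15],[41,5],[45,0]]
[[29,6],[32,12],[40,15],[41,5],[45,0]]
[[3,15],[10,0],[29,6],[32,12],[40,15],[41,5],[45,0]]
[[3,15],[10,0],[29,6],[32,12],[40,15],[41,12],[48,0]]
[[3,15],[10,0],[24,2],[27,0],[29,6],[32,12],[40,15],[41,12],[48,0]]
[[3,15],[10,0],[24,2],[27,0],[29,6],[32,12],[40,15],[41,12],[48,0]]
[[3,15],[10,0],[11,2],[29,6],[32,12],[40,15],[41,12],[48,0]]
[[3,15],[10,0],[11,2],[29,6],[32,12],[40,15],[41,12],[48,0]]
[[3,15],[10,11],[29,6],[32,12],[40,15],[41,12],[48,0]]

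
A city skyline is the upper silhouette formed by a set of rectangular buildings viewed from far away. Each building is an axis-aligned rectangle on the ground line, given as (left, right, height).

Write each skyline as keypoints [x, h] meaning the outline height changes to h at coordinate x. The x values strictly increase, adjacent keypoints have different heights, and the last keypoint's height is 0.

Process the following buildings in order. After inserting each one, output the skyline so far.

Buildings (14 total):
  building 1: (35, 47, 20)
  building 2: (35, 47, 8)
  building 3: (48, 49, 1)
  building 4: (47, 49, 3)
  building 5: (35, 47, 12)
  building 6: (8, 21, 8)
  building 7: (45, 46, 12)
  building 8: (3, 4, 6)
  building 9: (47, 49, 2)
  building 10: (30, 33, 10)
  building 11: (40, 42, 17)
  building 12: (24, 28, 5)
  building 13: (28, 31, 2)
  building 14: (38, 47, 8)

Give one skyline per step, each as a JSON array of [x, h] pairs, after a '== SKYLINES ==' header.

== SKYLINES ==
[[35,20],[47,0]]
[[35,20],[47,0]]
[[35,20],[47,0],[48,1],[49,0]]
[[35,20],[47,3],[49,0]]
[[35,20],[47,3],[49,0]]
[[8,8],[21,0],[35,20],[47,3],[49,0]]
[[8,8],[21,0],[35,20],[47,3],[49,0]]
[[3,6],[4,0],[8,8],[21,0],[35,20],[47,3],[49,0]]
[[3,6],[4,0],[8,8],[21,0],[35,20],[47,3],[49,0]]
[[3,6],[4,0],[8,8],[21,0],[30,10],[33,0],[35,20],[47,3],[49,0]]
[[3,6],[4,0],[8,8],[21,0],[30,10],[33,0],[35,20],[47,3],[49,0]]
[[3,6],[4,0],[8,8],[21,0],[24,5],[28,0],[30,10],[33,0],[35,20],[47,3],[49,0]]
[[3,6],[4,0],[8,8],[21,0],[24,5],[28,2],[30,10],[33,0],[35,20],[47,3],[49,0]]
[[3,6],[4,0],[8,8],[21,0],[24,5],[28,2],[30,10],[33,0],[35,20],[47,3],[49,0]]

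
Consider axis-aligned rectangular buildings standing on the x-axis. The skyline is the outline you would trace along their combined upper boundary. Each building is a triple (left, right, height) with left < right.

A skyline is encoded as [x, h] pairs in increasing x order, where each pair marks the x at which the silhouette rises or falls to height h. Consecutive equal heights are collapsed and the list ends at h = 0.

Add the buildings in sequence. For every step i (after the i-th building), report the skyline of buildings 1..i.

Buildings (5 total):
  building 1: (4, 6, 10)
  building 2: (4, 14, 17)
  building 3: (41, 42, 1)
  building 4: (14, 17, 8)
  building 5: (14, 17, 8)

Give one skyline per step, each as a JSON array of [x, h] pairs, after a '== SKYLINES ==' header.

== SKYLINES ==
[[4,10],[6,0]]
[[4,17],[14,0]]
[[4,17],[14,0],[41,1],[42,0]]
[[4,17],[14,8],[17,0],[41,1],[42,0]]
[[4,17],[14,8],[17,0],[41,1],[42,0]]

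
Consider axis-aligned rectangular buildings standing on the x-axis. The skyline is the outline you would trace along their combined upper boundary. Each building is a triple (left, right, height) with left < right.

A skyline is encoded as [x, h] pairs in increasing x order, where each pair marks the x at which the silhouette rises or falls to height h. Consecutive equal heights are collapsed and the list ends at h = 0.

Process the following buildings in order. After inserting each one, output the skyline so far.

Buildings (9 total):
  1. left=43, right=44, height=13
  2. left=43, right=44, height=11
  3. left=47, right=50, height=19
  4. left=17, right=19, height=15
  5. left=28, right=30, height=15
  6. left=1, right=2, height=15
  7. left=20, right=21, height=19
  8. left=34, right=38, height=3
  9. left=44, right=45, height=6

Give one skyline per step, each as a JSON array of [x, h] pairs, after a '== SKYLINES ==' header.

== SKYLINES ==
[[43,13],[44,0]]
[[43,13],[44,0]]
[[43,13],[44,0],[47,19],[50,0]]
[[17,15],[19,0],[43,13],[44,0],[47,19],[50,0]]
[[17,15],[19,0],[28,15],[30,0],[43,13],[44,0],[47,19],[50,0]]
[[1,15],[2,0],[17,15],[19,0],[28,15],[30,0],[43,13],[44,0],[47,19],[50,0]]
[[1,15],[2,0],[17,15],[19,0],[20,19],[21,0],[28,15],[30,0],[43,13],[44,0],[47,19],[50,0]]
[[1,15],[2,0],[17,15],[19,0],[20,19],[21,0],[28,15],[30,0],[34,3],[38,0],[43,13],[44,0],[47,19],[50,0]]
[[1,15],[2,0],[17,15],[19,0],[20,19],[21,0],[28,15],[30,0],[34,3],[38,0],[43,13],[44,6],[45,0],[47,19],[50,0]]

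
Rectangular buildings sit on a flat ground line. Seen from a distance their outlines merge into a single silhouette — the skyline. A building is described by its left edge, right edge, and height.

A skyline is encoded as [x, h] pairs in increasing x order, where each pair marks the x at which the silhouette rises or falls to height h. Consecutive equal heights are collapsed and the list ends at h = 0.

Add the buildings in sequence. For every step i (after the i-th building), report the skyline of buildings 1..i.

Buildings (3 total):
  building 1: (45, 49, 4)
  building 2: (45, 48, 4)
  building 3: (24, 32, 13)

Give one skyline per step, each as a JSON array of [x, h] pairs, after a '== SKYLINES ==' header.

== SKYLINES ==
[[45,4],[49,0]]
[[45,4],[49,0]]
[[24,13],[32,0],[45,4],[49,0]]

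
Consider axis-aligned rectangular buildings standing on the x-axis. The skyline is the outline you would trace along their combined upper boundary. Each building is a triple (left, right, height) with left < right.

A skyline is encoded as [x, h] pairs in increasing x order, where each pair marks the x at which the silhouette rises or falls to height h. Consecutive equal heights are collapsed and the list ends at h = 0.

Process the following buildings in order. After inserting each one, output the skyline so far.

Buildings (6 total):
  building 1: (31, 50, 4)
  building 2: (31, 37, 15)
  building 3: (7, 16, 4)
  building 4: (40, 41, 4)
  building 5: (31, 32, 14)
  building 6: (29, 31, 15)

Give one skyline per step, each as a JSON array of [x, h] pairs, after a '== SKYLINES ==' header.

== SKYLINES ==
[[31,4],[50,0]]
[[31,15],[37,4],[50,0]]
[[7,4],[16,0],[31,15],[37,4],[50,0]]
[[7,4],[16,0],[31,15],[37,4],[50,0]]
[[7,4],[16,0],[31,15],[37,4],[50,0]]
[[7,4],[16,0],[29,15],[37,4],[50,0]]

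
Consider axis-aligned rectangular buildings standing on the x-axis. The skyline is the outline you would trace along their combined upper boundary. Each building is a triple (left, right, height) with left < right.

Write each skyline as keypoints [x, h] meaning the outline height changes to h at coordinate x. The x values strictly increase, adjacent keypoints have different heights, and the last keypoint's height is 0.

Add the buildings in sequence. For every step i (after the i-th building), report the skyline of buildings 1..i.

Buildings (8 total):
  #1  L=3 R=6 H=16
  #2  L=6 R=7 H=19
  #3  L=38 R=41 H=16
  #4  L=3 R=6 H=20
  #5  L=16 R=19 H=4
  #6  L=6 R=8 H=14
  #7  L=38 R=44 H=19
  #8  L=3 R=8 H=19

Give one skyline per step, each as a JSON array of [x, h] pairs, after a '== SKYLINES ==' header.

== SKYLINES ==
[[3,16],[6,0]]
[[3,16],[6,19],[7,0]]
[[3,16],[6,19],[7,0],[38,16],[41,0]]
[[3,20],[6,19],[7,0],[38,16],[41,0]]
[[3,20],[6,19],[7,0],[16,4],[19,0],[38,16],[41,0]]
[[3,20],[6,19],[7,14],[8,0],[16,4],[19,0],[38,16],[41,0]]
[[3,20],[6,19],[7,14],[8,0],[16,4],[19,0],[38,19],[44,0]]
[[3,20],[6,19],[8,0],[16,4],[19,0],[38,19],[44,0]]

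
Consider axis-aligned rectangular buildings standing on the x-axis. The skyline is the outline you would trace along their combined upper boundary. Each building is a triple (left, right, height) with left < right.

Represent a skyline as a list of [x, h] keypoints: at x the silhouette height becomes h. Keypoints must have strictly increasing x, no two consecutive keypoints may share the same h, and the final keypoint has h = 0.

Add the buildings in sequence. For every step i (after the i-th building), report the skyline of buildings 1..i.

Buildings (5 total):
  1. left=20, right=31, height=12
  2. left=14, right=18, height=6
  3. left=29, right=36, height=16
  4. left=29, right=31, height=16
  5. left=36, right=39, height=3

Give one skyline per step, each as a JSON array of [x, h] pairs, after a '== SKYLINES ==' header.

== SKYLINES ==
[[20,12],[31,0]]
[[14,6],[18,0],[20,12],[31,0]]
[[14,6],[18,0],[20,12],[29,16],[36,0]]
[[14,6],[18,0],[20,12],[29,16],[36,0]]
[[14,6],[18,0],[20,12],[29,16],[36,3],[39,0]]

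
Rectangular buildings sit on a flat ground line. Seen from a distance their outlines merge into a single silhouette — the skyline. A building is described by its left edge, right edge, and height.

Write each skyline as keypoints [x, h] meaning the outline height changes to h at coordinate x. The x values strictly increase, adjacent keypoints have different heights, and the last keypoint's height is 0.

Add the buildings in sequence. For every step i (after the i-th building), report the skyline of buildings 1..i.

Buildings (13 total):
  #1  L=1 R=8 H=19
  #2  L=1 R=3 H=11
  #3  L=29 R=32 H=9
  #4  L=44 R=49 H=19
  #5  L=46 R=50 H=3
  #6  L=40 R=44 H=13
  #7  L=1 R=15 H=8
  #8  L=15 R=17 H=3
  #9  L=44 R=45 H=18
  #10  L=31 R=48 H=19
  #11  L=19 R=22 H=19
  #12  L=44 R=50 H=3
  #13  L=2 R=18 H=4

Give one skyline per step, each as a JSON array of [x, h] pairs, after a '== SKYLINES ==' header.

== SKYLINES ==
[[1,19],[8,0]]
[[1,19],[8,0]]
[[1,19],[8,0],[29,9],[32,0]]
[[1,19],[8,0],[29,9],[32,0],[44,19],[49,0]]
[[1,19],[8,0],[29,9],[32,0],[44,19],[49,3],[50,0]]
[[1,19],[8,0],[29,9],[32,0],[40,13],[44,19],[49,3],[50,0]]
[[1,19],[8,8],[15,0],[29,9],[32,0],[40,13],[44,19],[49,3],[50,0]]
[[1,19],[8,8],[15,3],[17,0],[29,9],[32,0],[40,13],[44,19],[49,3],[50,0]]
[[1,19],[8,8],[15,3],[17,0],[29,9],[32,0],[40,13],[44,19],[49,3],[50,0]]
[[1,19],[8,8],[15,3],[17,0],[29,9],[31,19],[49,3],[50,0]]
[[1,19],[8,8],[15,3],[17,0],[19,19],[22,0],[29,9],[31,19],[49,3],[50,0]]
[[1,19],[8,8],[15,3],[17,0],[19,19],[22,0],[29,9],[31,19],[49,3],[50,0]]
[[1,19],[8,8],[15,4],[18,0],[19,19],[22,0],[29,9],[31,19],[49,3],[50,0]]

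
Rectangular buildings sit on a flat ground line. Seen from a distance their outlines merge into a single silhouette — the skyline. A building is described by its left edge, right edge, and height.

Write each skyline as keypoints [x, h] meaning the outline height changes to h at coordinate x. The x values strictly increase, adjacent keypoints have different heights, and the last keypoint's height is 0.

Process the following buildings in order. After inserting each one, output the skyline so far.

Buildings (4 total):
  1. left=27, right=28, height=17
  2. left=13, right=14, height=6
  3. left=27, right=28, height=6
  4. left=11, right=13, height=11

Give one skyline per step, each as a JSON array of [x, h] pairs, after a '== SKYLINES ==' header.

== SKYLINES ==
[[27,17],[28,0]]
[[13,6],[14,0],[27,17],[28,0]]
[[13,6],[14,0],[27,17],[28,0]]
[[11,11],[13,6],[14,0],[27,17],[28,0]]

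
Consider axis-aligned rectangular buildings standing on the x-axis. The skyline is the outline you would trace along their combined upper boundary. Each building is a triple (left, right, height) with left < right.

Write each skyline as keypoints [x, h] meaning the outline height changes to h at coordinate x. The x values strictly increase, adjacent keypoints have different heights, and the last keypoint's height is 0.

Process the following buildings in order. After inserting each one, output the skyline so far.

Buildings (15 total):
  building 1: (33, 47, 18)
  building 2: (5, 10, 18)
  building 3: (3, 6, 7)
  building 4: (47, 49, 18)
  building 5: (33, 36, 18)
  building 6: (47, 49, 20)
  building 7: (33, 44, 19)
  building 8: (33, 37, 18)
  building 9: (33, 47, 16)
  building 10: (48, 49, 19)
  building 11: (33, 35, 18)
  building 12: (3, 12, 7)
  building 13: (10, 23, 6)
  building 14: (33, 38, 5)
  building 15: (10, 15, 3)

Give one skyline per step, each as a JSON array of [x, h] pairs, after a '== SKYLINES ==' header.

== SKYLINES ==
[[33,18],[47,0]]
[[5,18],[10,0],[33,18],[47,0]]
[[3,7],[5,18],[10,0],[33,18],[47,0]]
[[3,7],[5,18],[10,0],[33,18],[49,0]]
[[3,7],[5,18],[10,0],[33,18],[49,0]]
[[3,7],[5,18],[10,0],[33,18],[47,20],[49,0]]
[[3,7],[5,18],[10,0],[33,19],[44,18],[47,20],[49,0]]
[[3,7],[5,18],[10,0],[33,19],[44,18],[47,20],[49,0]]
[[3,7],[5,18],[10,0],[33,19],[44,18],[47,20],[49,0]]
[[3,7],[5,18],[10,0],[33,19],[44,18],[47,20],[49,0]]
[[3,7],[5,18],[10,0],[33,19],[44,18],[47,20],[49,0]]
[[3,7],[5,18],[10,7],[12,0],[33,19],[44,18],[47,20],[49,0]]
[[3,7],[5,18],[10,7],[12,6],[23,0],[33,19],[44,18],[47,20],[49,0]]
[[3,7],[5,18],[10,7],[12,6],[23,0],[33,19],[44,18],[47,20],[49,0]]
[[3,7],[5,18],[10,7],[12,6],[23,0],[33,19],[44,18],[47,20],[49,0]]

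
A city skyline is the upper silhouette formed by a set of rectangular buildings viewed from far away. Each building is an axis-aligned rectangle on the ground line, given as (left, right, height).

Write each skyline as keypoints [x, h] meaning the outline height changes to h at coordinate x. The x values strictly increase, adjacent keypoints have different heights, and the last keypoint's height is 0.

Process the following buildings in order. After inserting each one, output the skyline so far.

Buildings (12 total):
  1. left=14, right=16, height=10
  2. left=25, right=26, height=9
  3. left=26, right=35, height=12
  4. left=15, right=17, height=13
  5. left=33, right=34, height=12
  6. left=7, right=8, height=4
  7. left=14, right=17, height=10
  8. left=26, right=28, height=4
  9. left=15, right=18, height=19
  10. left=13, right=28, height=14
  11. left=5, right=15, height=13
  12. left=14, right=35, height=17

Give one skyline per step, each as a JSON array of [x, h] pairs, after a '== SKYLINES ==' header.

== SKYLINES ==
[[14,10],[16,0]]
[[14,10],[16,0],[25,9],[26,0]]
[[14,10],[16,0],[25,9],[26,12],[35,0]]
[[14,10],[15,13],[17,0],[25,9],[26,12],[35,0]]
[[14,10],[15,13],[17,0],[25,9],[26,12],[35,0]]
[[7,4],[8,0],[14,10],[15,13],[17,0],[25,9],[26,12],[35,0]]
[[7,4],[8,0],[14,10],[15,13],[17,0],[25,9],[26,12],[35,0]]
[[7,4],[8,0],[14,10],[15,13],[17,0],[25,9],[26,12],[35,0]]
[[7,4],[8,0],[14,10],[15,19],[18,0],[25,9],[26,12],[35,0]]
[[7,4],[8,0],[13,14],[15,19],[18,14],[28,12],[35,0]]
[[5,13],[13,14],[15,19],[18,14],[28,12],[35,0]]
[[5,13],[13,14],[14,17],[15,19],[18,17],[35,0]]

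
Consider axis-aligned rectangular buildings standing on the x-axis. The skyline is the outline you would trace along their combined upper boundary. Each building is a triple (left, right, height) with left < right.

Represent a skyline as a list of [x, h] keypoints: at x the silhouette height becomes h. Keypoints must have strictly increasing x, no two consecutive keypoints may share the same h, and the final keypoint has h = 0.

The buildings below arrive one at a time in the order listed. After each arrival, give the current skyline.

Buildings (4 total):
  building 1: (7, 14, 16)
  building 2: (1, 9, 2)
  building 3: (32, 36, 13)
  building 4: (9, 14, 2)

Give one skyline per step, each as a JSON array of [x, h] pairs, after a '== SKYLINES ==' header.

== SKYLINES ==
[[7,16],[14,0]]
[[1,2],[7,16],[14,0]]
[[1,2],[7,16],[14,0],[32,13],[36,0]]
[[1,2],[7,16],[14,0],[32,13],[36,0]]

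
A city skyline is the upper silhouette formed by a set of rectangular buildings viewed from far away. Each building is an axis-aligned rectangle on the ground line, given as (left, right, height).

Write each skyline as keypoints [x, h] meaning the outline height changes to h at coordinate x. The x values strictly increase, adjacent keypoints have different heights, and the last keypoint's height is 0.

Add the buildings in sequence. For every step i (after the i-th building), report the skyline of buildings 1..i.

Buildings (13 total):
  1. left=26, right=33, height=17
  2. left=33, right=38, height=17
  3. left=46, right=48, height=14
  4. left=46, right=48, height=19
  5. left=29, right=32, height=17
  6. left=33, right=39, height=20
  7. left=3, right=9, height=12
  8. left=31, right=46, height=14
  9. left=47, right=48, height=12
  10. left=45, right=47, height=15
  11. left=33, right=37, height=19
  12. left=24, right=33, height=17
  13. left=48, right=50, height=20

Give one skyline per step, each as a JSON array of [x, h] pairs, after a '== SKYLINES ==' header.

== SKYLINES ==
[[26,17],[33,0]]
[[26,17],[38,0]]
[[26,17],[38,0],[46,14],[48,0]]
[[26,17],[38,0],[46,19],[48,0]]
[[26,17],[38,0],[46,19],[48,0]]
[[26,17],[33,20],[39,0],[46,19],[48,0]]
[[3,12],[9,0],[26,17],[33,20],[39,0],[46,19],[48,0]]
[[3,12],[9,0],[26,17],[33,20],[39,14],[46,19],[48,0]]
[[3,12],[9,0],[26,17],[33,20],[39,14],[46,19],[48,0]]
[[3,12],[9,0],[26,17],[33,20],[39,14],[45,15],[46,19],[48,0]]
[[3,12],[9,0],[26,17],[33,20],[39,14],[45,15],[46,19],[48,0]]
[[3,12],[9,0],[24,17],[33,20],[39,14],[45,15],[46,19],[48,0]]
[[3,12],[9,0],[24,17],[33,20],[39,14],[45,15],[46,19],[48,20],[50,0]]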